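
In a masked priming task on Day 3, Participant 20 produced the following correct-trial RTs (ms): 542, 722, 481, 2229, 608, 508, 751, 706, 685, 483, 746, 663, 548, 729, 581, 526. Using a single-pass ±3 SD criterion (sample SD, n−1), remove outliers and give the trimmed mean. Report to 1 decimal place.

n = 16, ΣRT = 11508, M = 719.250
Σ(x−M)² = 2572467.00; s = √(2572467.00/15) = 414.123
Cutoffs: 719.250 ± 3·414.123 → [-523.1, 1961.6]
Outside: 2229 → excluded.
Retained (n=15): Σ = 9279, mean = 9279/15 = 618.600

618.6 ms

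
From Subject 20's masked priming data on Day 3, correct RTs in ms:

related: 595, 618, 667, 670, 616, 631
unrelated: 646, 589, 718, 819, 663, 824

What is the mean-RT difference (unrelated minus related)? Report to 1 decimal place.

77.0 ms

M(related) = 3797/6 = 632.833
M(unrelated) = 4259/6 = 709.833
Difference = 709.833 − 632.833 = 77.000 ms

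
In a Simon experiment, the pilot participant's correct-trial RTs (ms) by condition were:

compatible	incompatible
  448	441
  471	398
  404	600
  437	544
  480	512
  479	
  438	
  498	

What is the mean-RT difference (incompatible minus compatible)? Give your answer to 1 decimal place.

M(compatible) = 3655/8 = 456.875
M(incompatible) = 2495/5 = 499.000
Difference = 499.000 − 456.875 = 42.125 ms

42.1 ms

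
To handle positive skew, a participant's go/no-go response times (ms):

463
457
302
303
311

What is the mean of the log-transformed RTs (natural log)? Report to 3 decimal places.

ln(RT): 6.1377, 6.1247, 5.7104, 5.7137, 5.7398
Σ ln(RT) = 29.4264
Mean = 29.4264/5 = 5.88527

5.885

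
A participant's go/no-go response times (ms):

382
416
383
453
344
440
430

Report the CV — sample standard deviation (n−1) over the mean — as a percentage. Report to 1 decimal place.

n = 7, Σ = 2848, M = 406.8571
Σ(x−M)² = 8984.857; s = √(8984.857/6) = 38.6972
CV = 38.6972 / 406.8571 = 0.09511 = 9.511%

9.5%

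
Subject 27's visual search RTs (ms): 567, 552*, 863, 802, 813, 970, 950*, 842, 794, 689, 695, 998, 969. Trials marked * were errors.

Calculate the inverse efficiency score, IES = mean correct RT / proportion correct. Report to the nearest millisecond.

Correct trials (n=11): 567, 863, 802, 813, 970, 842, 794, 689, 695, 998, 969
Mean correct RT = 9002/11 = 818.3636 ms
Proportion correct = 11/13
IES = 818.3636 / (11/13) = 967.157 ms

967 ms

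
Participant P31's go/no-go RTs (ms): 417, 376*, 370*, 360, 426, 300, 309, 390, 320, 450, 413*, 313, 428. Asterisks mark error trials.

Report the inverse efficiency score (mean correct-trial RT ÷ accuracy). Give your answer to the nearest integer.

Correct trials (n=10): 417, 360, 426, 300, 309, 390, 320, 450, 313, 428
Mean correct RT = 3713/10 = 371.3000 ms
Proportion correct = 10/13
IES = 371.3000 / (10/13) = 482.690 ms

483 ms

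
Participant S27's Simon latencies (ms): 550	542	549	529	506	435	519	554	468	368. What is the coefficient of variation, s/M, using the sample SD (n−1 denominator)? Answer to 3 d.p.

0.121

n = 10, Σ = 5020, M = 502.0000
Σ(x−M)² = 33452.000; s = √(33452.000/9) = 60.9663
CV = 60.9663 / 502.0000 = 0.12145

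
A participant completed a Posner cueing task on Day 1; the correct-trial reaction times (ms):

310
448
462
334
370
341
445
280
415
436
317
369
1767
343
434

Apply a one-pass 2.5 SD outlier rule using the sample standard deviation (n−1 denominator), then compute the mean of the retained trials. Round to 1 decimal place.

378.9 ms

n = 15, ΣRT = 7071, M = 471.400
Σ(x−M)² = 1845405.60; s = √(1845405.60/14) = 363.063
Cutoffs: 471.400 ± 2.5·363.063 → [-436.3, 1379.1]
Outside: 1767 → excluded.
Retained (n=14): Σ = 5304, mean = 5304/14 = 378.857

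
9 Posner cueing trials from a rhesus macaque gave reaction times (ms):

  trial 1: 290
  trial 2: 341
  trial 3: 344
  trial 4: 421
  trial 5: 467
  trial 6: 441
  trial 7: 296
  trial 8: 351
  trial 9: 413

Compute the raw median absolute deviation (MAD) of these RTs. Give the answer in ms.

61 ms

Sorted: 290, 296, 341, 344, 351, 413, 421, 441, 467 → median = 351
|x − 351|: 61, 10, 7, 70, 116, 90, 55, 0, 62
Sorted deviations: 0, 7, 10, 55, 61, 62, 70, 90, 116 → MAD = 61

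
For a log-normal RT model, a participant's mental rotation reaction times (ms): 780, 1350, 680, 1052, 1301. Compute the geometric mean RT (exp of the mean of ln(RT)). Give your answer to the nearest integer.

996 ms

ln(RT): 6.6593, 7.2079, 6.5221, 6.9584, 7.1709
Mean ln(RT) = 34.5186/5 = 6.90372
Geometric mean = exp(6.90372) = 995.97 ms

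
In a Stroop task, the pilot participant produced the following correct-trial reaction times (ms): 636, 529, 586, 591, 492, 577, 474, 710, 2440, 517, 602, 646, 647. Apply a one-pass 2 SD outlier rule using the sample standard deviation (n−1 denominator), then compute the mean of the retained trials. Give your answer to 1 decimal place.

n = 13, ΣRT = 9447, M = 726.692
Σ(x−M)² = 3234938.77; s = √(3234938.77/12) = 519.209
Cutoffs: 726.692 ± 2·519.209 → [-311.7, 1765.1]
Outside: 2440 → excluded.
Retained (n=12): Σ = 7007, mean = 7007/12 = 583.917

583.9 ms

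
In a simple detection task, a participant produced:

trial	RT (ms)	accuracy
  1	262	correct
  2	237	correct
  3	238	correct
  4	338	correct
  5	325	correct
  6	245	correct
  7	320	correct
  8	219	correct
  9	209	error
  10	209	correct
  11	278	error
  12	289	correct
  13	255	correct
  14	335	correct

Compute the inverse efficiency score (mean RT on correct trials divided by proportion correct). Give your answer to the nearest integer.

Correct trials (n=12): 262, 237, 238, 338, 325, 245, 320, 219, 209, 289, 255, 335
Mean correct RT = 3272/12 = 272.6667 ms
Proportion correct = 12/14
IES = 272.6667 / (12/14) = 318.111 ms

318 ms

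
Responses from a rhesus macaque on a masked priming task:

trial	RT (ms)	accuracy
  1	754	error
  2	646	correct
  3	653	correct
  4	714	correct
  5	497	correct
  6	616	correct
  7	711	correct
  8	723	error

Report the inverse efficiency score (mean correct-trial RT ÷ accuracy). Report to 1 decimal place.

Correct trials (n=6): 646, 653, 714, 497, 616, 711
Mean correct RT = 3837/6 = 639.5000 ms
Proportion correct = 6/8
IES = 639.5000 / (6/8) = 852.667 ms

852.7 ms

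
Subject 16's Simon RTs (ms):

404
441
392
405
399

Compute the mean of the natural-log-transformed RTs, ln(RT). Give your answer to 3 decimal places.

ln(RT): 6.0014, 6.0890, 5.9713, 6.0039, 5.9890
Σ ln(RT) = 30.0546
Mean = 30.0546/5 = 6.01091

6.011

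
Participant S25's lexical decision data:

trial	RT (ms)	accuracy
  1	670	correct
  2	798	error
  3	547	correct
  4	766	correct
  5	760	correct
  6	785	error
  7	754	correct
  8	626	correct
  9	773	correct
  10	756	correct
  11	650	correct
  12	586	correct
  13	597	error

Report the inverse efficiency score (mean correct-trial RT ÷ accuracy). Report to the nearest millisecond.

Correct trials (n=10): 670, 547, 766, 760, 754, 626, 773, 756, 650, 586
Mean correct RT = 6888/10 = 688.8000 ms
Proportion correct = 10/13
IES = 688.8000 / (10/13) = 895.440 ms

895 ms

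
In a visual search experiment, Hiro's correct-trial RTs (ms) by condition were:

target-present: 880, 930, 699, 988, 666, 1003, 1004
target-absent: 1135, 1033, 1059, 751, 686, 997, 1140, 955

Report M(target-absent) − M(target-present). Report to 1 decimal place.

M(target-present) = 6170/7 = 881.429
M(target-absent) = 7756/8 = 969.500
Difference = 969.500 − 881.429 = 88.071 ms

88.1 ms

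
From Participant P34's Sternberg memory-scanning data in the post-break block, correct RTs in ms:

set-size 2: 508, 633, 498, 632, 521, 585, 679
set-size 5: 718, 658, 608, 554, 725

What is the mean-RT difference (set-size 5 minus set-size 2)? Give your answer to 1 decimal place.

73.2 ms

M(set-size 2) = 4056/7 = 579.429
M(set-size 5) = 3263/5 = 652.600
Difference = 652.600 − 579.429 = 73.171 ms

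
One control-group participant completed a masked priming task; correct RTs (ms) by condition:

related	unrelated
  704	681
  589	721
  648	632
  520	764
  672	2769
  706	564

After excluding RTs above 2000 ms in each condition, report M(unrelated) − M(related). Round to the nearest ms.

unrelated: exclude 2769
M(related) = 3839/6 = 639.833
M(unrelated) = 3362/5 = 672.400
Difference = 672.400 − 639.833 = 32.567 ms

33 ms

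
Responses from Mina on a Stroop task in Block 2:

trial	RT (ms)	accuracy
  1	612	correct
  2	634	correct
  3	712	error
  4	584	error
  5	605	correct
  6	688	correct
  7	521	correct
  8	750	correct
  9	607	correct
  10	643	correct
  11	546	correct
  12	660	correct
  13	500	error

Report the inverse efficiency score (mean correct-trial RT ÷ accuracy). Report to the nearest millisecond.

815 ms

Correct trials (n=10): 612, 634, 605, 688, 521, 750, 607, 643, 546, 660
Mean correct RT = 6266/10 = 626.6000 ms
Proportion correct = 10/13
IES = 626.6000 / (10/13) = 814.580 ms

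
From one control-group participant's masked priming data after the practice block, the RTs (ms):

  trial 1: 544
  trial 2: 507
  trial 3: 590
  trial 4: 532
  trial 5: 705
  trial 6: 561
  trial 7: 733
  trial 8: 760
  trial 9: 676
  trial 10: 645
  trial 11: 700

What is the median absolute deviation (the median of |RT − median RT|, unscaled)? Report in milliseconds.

84 ms

Sorted: 507, 532, 544, 561, 590, 645, 676, 700, 705, 733, 760 → median = 645
|x − 645|: 101, 138, 55, 113, 60, 84, 88, 115, 31, 0, 55
Sorted deviations: 0, 31, 55, 55, 60, 84, 88, 101, 113, 115, 138 → MAD = 84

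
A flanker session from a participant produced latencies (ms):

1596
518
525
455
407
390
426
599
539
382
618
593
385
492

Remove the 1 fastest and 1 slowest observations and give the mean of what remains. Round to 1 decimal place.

Sorted: 382, 385, 390, 407, 426, 455, 492, 518, 525, 539, 593, 599, 618, 1596
Drop lowest 1 (382) and highest 1 (1596)
Remaining (n=12): Σ = 5947, mean = 5947/12 = 495.583

495.6 ms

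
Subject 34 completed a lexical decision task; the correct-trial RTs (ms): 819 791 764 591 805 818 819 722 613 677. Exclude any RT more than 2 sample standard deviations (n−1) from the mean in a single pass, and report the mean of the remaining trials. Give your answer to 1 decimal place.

741.9 ms

n = 10, ΣRT = 7419, M = 741.900
Σ(x−M)² = 68554.90; s = √(68554.90/9) = 87.277
Cutoffs: 741.900 ± 2·87.277 → [567.3, 916.5]
No RTs fall outside the cutoffs; all 10 retained. Mean = 7419/10 = 741.900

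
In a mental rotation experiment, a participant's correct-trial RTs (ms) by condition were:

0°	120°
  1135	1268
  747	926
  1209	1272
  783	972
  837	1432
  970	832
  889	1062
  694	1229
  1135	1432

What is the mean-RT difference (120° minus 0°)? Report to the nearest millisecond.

M(0°) = 8399/9 = 933.222
M(120°) = 10425/9 = 1158.333
Difference = 1158.333 − 933.222 = 225.111 ms

225 ms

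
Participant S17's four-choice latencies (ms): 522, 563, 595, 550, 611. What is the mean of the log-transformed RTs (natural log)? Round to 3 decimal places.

ln(RT): 6.2577, 6.3333, 6.3886, 6.3099, 6.4151
Σ ln(RT) = 31.7045
Mean = 31.7045/5 = 6.34090

6.341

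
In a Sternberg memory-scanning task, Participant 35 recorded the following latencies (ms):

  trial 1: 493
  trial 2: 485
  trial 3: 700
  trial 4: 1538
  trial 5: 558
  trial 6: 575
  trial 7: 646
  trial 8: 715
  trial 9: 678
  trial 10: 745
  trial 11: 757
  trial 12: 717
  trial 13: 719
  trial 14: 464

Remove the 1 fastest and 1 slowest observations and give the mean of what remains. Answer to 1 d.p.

649.0 ms

Sorted: 464, 485, 493, 558, 575, 646, 678, 700, 715, 717, 719, 745, 757, 1538
Drop lowest 1 (464) and highest 1 (1538)
Remaining (n=12): Σ = 7788, mean = 7788/12 = 649.000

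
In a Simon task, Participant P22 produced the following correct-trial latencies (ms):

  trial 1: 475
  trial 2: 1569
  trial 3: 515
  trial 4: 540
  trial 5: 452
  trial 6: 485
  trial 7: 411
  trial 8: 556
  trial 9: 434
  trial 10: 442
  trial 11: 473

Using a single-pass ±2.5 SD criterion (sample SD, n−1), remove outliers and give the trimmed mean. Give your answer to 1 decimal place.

n = 11, ΣRT = 6352, M = 577.455
Σ(x−M)² = 1101254.73; s = √(1101254.73/10) = 331.852
Cutoffs: 577.455 ± 2.5·331.852 → [-252.2, 1407.1]
Outside: 1569 → excluded.
Retained (n=10): Σ = 4783, mean = 4783/10 = 478.300

478.3 ms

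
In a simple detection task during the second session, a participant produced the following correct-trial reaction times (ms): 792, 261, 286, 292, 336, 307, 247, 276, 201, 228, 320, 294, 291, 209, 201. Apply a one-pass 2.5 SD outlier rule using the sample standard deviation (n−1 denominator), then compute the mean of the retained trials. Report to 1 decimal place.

267.8 ms

n = 15, ΣRT = 4541, M = 302.733
Σ(x−M)² = 282046.93; s = √(282046.93/14) = 141.937
Cutoffs: 302.733 ± 2.5·141.937 → [-52.1, 657.6]
Outside: 792 → excluded.
Retained (n=14): Σ = 3749, mean = 3749/14 = 267.786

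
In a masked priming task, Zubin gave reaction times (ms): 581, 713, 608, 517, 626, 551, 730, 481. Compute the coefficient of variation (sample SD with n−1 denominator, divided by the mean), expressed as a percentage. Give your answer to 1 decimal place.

n = 8, Σ = 4807, M = 600.8750
Σ(x−M)² = 54214.875; s = √(54214.875/7) = 88.0056
CV = 88.0056 / 600.8750 = 0.14646 = 14.646%

14.6%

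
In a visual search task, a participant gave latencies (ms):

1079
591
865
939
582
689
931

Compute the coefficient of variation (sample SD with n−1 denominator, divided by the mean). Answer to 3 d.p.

0.237

n = 7, Σ = 5676, M = 810.8571
Σ(x−M)² = 221248.857; s = √(221248.857/6) = 192.0281
CV = 192.0281 / 810.8571 = 0.23682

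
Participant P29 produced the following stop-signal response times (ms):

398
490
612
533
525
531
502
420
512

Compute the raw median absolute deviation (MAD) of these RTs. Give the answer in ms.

Sorted: 398, 420, 490, 502, 512, 525, 531, 533, 612 → median = 512
|x − 512|: 114, 22, 100, 21, 13, 19, 10, 92, 0
Sorted deviations: 0, 10, 13, 19, 21, 22, 92, 100, 114 → MAD = 21

21 ms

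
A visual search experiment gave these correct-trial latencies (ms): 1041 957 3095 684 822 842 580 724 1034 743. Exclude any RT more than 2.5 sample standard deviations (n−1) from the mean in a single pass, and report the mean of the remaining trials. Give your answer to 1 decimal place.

825.2 ms

n = 10, ΣRT = 10522, M = 1052.200
Σ(x−M)² = 4841591.60; s = √(4841591.60/9) = 733.454
Cutoffs: 1052.200 ± 2.5·733.454 → [-781.4, 2885.8]
Outside: 3095 → excluded.
Retained (n=9): Σ = 7427, mean = 7427/9 = 825.222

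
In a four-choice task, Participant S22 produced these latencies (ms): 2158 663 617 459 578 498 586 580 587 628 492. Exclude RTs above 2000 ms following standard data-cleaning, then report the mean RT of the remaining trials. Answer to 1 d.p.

Excluded: 2158
Retained (n=10): Σ = 5688
Mean = 5688/10 = 568.8000

568.8 ms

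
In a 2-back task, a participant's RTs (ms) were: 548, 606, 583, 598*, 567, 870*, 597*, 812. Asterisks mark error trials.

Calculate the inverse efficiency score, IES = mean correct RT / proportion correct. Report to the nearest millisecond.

Correct trials (n=5): 548, 606, 583, 567, 812
Mean correct RT = 3116/5 = 623.2000 ms
Proportion correct = 5/8
IES = 623.2000 / (5/8) = 997.120 ms

997 ms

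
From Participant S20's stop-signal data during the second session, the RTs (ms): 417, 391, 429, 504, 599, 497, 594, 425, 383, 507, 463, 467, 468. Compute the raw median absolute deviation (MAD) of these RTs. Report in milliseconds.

40 ms

Sorted: 383, 391, 417, 425, 429, 463, 467, 468, 497, 504, 507, 594, 599 → median = 467
|x − 467|: 50, 76, 38, 37, 132, 30, 127, 42, 84, 40, 4, 0, 1
Sorted deviations: 0, 1, 4, 30, 37, 38, 40, 42, 50, 76, 84, 127, 132 → MAD = 40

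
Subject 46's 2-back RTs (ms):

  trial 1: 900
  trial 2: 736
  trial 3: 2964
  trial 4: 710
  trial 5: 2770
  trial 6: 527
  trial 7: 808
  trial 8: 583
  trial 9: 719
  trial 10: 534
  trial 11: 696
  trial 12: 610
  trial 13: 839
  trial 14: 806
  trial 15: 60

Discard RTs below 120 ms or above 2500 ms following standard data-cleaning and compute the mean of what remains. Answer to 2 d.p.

705.67 ms

Excluded: 60, 2770, 2964
Retained (n=12): Σ = 8468
Mean = 8468/12 = 705.6667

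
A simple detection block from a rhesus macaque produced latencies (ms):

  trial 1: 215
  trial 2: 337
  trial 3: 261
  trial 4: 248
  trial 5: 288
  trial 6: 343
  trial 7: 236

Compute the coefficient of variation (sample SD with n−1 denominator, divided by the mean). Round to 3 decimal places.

0.180

n = 7, Σ = 1928, M = 275.4286
Σ(x−M)² = 14681.714; s = √(14681.714/6) = 49.4667
CV = 49.4667 / 275.4286 = 0.17960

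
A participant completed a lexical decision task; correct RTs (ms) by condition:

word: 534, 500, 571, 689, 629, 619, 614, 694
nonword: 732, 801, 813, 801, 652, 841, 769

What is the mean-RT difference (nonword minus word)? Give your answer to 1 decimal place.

166.5 ms

M(word) = 4850/8 = 606.250
M(nonword) = 5409/7 = 772.714
Difference = 772.714 − 606.250 = 166.464 ms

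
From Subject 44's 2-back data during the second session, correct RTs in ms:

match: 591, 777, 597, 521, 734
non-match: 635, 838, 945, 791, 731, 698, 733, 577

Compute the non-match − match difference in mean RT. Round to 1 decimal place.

99.5 ms

M(match) = 3220/5 = 644.000
M(non-match) = 5948/8 = 743.500
Difference = 743.500 − 644.000 = 99.500 ms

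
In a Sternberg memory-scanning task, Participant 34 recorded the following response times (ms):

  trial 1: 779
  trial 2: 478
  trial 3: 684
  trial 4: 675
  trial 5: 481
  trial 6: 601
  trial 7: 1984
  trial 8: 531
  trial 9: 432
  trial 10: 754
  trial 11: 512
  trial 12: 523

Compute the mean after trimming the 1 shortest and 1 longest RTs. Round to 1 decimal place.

601.8 ms

Sorted: 432, 478, 481, 512, 523, 531, 601, 675, 684, 754, 779, 1984
Drop lowest 1 (432) and highest 1 (1984)
Remaining (n=10): Σ = 6018, mean = 6018/10 = 601.800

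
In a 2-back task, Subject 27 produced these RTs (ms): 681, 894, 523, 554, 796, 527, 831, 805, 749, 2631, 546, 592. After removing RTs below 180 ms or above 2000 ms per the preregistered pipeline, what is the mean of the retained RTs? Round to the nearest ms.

Excluded: 2631
Retained (n=11): Σ = 7498
Mean = 7498/11 = 681.6364

682 ms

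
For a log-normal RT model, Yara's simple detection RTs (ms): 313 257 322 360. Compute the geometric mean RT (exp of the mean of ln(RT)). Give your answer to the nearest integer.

311 ms

ln(RT): 5.7462, 5.5491, 5.7746, 5.8861
Mean ln(RT) = 22.9559/4 = 5.73898
Geometric mean = exp(5.73898) = 310.75 ms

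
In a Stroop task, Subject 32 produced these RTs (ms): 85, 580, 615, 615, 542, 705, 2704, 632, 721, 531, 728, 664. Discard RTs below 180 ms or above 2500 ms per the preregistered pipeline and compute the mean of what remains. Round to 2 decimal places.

633.30 ms

Excluded: 85, 2704
Retained (n=10): Σ = 6333
Mean = 6333/10 = 633.3000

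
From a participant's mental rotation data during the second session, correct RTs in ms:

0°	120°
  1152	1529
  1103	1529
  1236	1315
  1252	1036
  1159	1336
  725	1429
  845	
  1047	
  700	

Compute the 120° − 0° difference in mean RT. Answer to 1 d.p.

M(0°) = 9219/9 = 1024.333
M(120°) = 8174/6 = 1362.333
Difference = 1362.333 − 1024.333 = 338.000 ms

338.0 ms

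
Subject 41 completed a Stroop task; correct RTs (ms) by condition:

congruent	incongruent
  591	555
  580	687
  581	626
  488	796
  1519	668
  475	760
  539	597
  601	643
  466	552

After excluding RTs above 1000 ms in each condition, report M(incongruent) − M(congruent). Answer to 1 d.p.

113.7 ms

congruent: exclude 1519
M(congruent) = 4321/8 = 540.125
M(incongruent) = 5884/9 = 653.778
Difference = 653.778 − 540.125 = 113.653 ms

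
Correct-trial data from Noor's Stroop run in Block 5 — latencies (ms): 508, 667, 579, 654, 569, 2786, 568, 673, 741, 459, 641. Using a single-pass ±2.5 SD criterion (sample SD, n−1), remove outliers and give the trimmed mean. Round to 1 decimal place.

n = 11, ΣRT = 8845, M = 804.091
Σ(x−M)² = 4385478.91; s = √(4385478.91/10) = 662.229
Cutoffs: 804.091 ± 2.5·662.229 → [-851.5, 2459.7]
Outside: 2786 → excluded.
Retained (n=10): Σ = 6059, mean = 6059/10 = 605.900

605.9 ms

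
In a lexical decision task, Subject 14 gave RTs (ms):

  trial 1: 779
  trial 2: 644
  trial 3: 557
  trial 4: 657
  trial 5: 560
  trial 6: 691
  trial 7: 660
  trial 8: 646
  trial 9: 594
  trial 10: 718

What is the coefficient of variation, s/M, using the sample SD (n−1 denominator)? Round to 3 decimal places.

n = 10, Σ = 6506, M = 650.6000
Σ(x−M)² = 43028.400; s = √(43028.400/9) = 69.1443
CV = 69.1443 / 650.6000 = 0.10628

0.106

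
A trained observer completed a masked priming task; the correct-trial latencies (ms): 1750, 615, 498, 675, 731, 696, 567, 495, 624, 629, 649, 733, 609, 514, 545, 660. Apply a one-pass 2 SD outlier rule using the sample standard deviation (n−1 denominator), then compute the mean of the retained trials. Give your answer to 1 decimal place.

n = 16, ΣRT = 10990, M = 686.875
Σ(x−M)² = 1292097.75; s = √(1292097.75/15) = 293.496
Cutoffs: 686.875 ± 2·293.496 → [99.9, 1273.9]
Outside: 1750 → excluded.
Retained (n=15): Σ = 9240, mean = 9240/15 = 616.000

616.0 ms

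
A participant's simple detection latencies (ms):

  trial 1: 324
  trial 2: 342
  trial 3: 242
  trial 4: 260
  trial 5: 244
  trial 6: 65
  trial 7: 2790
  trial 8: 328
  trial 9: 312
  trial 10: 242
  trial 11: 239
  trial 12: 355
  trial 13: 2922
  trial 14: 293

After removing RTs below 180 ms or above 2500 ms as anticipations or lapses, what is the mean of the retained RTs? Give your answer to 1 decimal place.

Excluded: 65, 2790, 2922
Retained (n=11): Σ = 3181
Mean = 3181/11 = 289.1818

289.2 ms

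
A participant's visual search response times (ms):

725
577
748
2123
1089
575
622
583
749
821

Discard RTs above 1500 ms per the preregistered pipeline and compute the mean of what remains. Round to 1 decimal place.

721.0 ms

Excluded: 2123
Retained (n=9): Σ = 6489
Mean = 6489/9 = 721.0000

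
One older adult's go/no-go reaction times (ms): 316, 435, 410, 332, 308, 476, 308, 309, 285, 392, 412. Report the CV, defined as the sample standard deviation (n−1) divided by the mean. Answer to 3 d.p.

0.178

n = 11, Σ = 3983, M = 362.0909
Σ(x−M)² = 41614.909; s = √(41614.909/10) = 64.5096
CV = 64.5096 / 362.0909 = 0.17816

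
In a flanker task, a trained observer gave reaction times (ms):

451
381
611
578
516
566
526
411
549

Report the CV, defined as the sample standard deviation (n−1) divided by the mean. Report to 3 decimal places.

0.155

n = 9, Σ = 4589, M = 509.8889
Σ(x−M)² = 49696.889; s = √(49696.889/8) = 78.8169
CV = 78.8169 / 509.8889 = 0.15458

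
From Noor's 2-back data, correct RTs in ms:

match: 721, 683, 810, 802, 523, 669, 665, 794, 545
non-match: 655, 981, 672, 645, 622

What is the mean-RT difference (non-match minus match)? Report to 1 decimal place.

M(match) = 6212/9 = 690.222
M(non-match) = 3575/5 = 715.000
Difference = 715.000 − 690.222 = 24.778 ms

24.8 ms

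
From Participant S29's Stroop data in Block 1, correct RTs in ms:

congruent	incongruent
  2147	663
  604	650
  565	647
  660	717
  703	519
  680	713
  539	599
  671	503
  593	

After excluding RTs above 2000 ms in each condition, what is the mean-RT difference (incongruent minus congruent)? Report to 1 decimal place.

-0.5 ms

congruent: exclude 2147
M(congruent) = 5015/8 = 626.875
M(incongruent) = 5011/8 = 626.375
Difference = 626.375 − 626.875 = -0.500 ms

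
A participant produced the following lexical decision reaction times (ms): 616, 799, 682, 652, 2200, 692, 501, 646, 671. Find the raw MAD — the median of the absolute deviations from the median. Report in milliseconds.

Sorted: 501, 616, 646, 652, 671, 682, 692, 799, 2200 → median = 671
|x − 671|: 55, 128, 11, 19, 1529, 21, 170, 25, 0
Sorted deviations: 0, 11, 19, 21, 25, 55, 128, 170, 1529 → MAD = 25

25 ms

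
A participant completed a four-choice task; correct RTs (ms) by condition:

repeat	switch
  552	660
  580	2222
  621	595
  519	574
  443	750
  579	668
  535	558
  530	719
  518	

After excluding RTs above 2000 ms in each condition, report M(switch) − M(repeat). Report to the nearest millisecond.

switch: exclude 2222
M(repeat) = 4877/9 = 541.889
M(switch) = 4524/7 = 646.286
Difference = 646.286 − 541.889 = 104.397 ms

104 ms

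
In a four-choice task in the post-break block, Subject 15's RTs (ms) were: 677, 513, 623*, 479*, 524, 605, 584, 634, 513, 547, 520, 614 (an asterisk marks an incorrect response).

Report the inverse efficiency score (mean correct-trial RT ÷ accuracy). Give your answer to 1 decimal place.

Correct trials (n=10): 677, 513, 524, 605, 584, 634, 513, 547, 520, 614
Mean correct RT = 5731/10 = 573.1000 ms
Proportion correct = 10/12
IES = 573.1000 / (10/12) = 687.720 ms

687.7 ms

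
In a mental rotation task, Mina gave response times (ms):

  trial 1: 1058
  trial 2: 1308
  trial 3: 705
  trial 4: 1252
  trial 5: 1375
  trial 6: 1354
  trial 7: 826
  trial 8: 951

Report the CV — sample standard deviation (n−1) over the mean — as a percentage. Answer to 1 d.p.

23.3%

n = 8, Σ = 8829, M = 1103.6250
Σ(x−M)² = 461469.875; s = √(461469.875/7) = 256.7572
CV = 256.7572 / 1103.6250 = 0.23265 = 23.265%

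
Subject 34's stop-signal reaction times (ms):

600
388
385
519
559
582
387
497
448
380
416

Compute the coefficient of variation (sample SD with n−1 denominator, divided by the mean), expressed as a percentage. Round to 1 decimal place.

18.2%

n = 11, Σ = 5161, M = 469.1818
Σ(x−M)² = 72825.636; s = √(72825.636/10) = 85.3379
CV = 85.3379 / 469.1818 = 0.18189 = 18.189%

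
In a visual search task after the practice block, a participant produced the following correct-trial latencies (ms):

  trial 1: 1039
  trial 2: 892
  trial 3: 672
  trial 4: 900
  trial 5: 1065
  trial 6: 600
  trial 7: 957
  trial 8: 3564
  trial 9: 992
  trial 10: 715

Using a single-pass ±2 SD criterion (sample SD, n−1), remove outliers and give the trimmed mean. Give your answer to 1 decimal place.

870.2 ms

n = 10, ΣRT = 11396, M = 1139.600
Σ(x−M)² = 6757346.40; s = √(6757346.40/9) = 866.497
Cutoffs: 1139.600 ± 2·866.497 → [-593.4, 2872.6]
Outside: 3564 → excluded.
Retained (n=9): Σ = 7832, mean = 7832/9 = 870.222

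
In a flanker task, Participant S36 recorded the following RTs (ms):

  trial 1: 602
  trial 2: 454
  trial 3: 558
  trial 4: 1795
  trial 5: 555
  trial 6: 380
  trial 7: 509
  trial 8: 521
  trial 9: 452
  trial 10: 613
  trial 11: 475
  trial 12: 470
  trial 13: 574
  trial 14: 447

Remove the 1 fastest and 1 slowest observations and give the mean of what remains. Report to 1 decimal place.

519.2 ms

Sorted: 380, 447, 452, 454, 470, 475, 509, 521, 555, 558, 574, 602, 613, 1795
Drop lowest 1 (380) and highest 1 (1795)
Remaining (n=12): Σ = 6230, mean = 6230/12 = 519.167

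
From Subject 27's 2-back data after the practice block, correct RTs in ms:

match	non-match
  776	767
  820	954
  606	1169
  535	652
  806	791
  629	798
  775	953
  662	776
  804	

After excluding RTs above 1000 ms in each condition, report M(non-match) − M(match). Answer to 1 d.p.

non-match: exclude 1169
M(match) = 6413/9 = 712.556
M(non-match) = 5691/7 = 813.000
Difference = 813.000 − 712.556 = 100.444 ms

100.4 ms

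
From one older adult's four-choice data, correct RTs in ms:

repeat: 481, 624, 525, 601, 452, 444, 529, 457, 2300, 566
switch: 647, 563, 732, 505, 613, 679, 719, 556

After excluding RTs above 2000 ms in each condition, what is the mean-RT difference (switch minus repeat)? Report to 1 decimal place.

106.9 ms

repeat: exclude 2300
M(repeat) = 4679/9 = 519.889
M(switch) = 5014/8 = 626.750
Difference = 626.750 − 519.889 = 106.861 ms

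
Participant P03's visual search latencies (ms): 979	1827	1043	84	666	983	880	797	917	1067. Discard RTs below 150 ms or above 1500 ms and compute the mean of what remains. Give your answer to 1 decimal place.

Excluded: 84, 1827
Retained (n=8): Σ = 7332
Mean = 7332/8 = 916.5000

916.5 ms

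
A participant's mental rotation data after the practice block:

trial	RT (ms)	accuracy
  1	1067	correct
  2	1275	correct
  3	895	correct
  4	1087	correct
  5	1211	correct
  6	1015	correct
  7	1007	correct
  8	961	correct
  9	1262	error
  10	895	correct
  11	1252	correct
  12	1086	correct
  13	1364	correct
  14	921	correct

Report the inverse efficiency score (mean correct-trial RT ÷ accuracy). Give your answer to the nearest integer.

1163 ms

Correct trials (n=13): 1067, 1275, 895, 1087, 1211, 1015, 1007, 961, 895, 1252, 1086, 1364, 921
Mean correct RT = 14036/13 = 1079.6923 ms
Proportion correct = 13/14
IES = 1079.6923 / (13/14) = 1162.746 ms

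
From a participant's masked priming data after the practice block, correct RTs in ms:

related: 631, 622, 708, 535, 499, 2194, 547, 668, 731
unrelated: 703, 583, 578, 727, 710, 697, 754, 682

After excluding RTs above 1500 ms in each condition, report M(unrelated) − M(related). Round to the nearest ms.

62 ms

related: exclude 2194
M(related) = 4941/8 = 617.625
M(unrelated) = 5434/8 = 679.250
Difference = 679.250 − 617.625 = 61.625 ms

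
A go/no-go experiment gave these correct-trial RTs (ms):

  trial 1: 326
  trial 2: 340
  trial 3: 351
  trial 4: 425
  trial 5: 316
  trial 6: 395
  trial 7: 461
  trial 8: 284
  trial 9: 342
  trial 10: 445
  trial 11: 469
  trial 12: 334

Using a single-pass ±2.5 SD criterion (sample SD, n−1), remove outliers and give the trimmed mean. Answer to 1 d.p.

n = 12, ΣRT = 4488, M = 374.000
Σ(x−M)² = 42754.00; s = √(42754.00/11) = 62.344
Cutoffs: 374.000 ± 2.5·62.344 → [218.1, 529.9]
No RTs fall outside the cutoffs; all 12 retained. Mean = 4488/12 = 374.000

374.0 ms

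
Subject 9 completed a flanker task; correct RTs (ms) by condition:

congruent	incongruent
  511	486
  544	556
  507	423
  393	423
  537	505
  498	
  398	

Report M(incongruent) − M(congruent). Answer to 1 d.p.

M(congruent) = 3388/7 = 484.000
M(incongruent) = 2393/5 = 478.600
Difference = 478.600 − 484.000 = -5.400 ms

-5.4 ms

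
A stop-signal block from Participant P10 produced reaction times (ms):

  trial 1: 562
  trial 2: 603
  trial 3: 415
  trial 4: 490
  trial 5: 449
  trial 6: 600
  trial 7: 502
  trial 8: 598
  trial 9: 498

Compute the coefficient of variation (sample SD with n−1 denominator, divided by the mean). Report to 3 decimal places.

n = 9, Σ = 4717, M = 524.1111
Σ(x−M)² = 38758.889; s = √(38758.889/8) = 69.6050
CV = 69.6050 / 524.1111 = 0.13281

0.133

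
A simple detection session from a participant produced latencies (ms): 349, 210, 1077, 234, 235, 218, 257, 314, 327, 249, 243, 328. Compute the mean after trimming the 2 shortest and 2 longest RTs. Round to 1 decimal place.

273.4 ms

Sorted: 210, 218, 234, 235, 243, 249, 257, 314, 327, 328, 349, 1077
Drop lowest 2 (210, 218) and highest 2 (349, 1077)
Remaining (n=8): Σ = 2187, mean = 2187/8 = 273.375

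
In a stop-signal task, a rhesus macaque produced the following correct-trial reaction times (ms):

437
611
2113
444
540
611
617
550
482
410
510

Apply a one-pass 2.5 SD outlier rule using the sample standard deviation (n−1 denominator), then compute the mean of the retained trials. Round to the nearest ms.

n = 11, ΣRT = 7325, M = 665.909
Σ(x−M)² = 2357044.91; s = √(2357044.91/10) = 485.494
Cutoffs: 665.909 ± 2.5·485.494 → [-547.8, 1879.6]
Outside: 2113 → excluded.
Retained (n=10): Σ = 5212, mean = 5212/10 = 521.200

521 ms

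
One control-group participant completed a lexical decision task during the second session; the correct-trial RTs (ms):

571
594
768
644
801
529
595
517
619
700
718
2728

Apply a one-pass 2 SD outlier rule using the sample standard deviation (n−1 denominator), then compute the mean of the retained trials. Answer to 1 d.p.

641.5 ms

n = 12, ΣRT = 9784, M = 815.333
Σ(x−M)² = 4079640.67; s = √(4079640.67/11) = 608.996
Cutoffs: 815.333 ± 2·608.996 → [-402.7, 2033.3]
Outside: 2728 → excluded.
Retained (n=11): Σ = 7056, mean = 7056/11 = 641.455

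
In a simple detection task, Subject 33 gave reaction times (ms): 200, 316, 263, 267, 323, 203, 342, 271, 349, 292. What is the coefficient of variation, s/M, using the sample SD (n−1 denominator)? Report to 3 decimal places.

0.185

n = 10, Σ = 2826, M = 282.6000
Σ(x−M)² = 24694.400; s = √(24694.400/9) = 52.3815
CV = 52.3815 / 282.6000 = 0.18536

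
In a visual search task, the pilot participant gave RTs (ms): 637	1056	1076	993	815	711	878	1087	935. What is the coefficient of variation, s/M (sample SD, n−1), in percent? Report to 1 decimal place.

17.9%

n = 9, Σ = 8188, M = 909.7778
Σ(x−M)² = 211893.556; s = √(211893.556/8) = 162.7473
CV = 162.7473 / 909.7778 = 0.17889 = 17.889%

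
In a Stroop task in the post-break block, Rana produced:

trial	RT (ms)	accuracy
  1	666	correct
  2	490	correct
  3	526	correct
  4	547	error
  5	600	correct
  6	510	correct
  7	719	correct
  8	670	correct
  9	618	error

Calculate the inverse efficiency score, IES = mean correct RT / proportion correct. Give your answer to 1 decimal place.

767.9 ms

Correct trials (n=7): 666, 490, 526, 600, 510, 719, 670
Mean correct RT = 4181/7 = 597.2857 ms
Proportion correct = 7/9
IES = 597.2857 / (7/9) = 767.939 ms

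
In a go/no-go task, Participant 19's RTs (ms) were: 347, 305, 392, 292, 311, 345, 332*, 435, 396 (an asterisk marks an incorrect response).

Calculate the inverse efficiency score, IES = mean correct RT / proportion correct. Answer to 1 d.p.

Correct trials (n=8): 347, 305, 392, 292, 311, 345, 435, 396
Mean correct RT = 2823/8 = 352.8750 ms
Proportion correct = 8/9
IES = 352.8750 / (8/9) = 396.984 ms

397.0 ms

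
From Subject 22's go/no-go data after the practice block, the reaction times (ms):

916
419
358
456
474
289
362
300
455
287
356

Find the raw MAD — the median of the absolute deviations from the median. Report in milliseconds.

Sorted: 287, 289, 300, 356, 358, 362, 419, 455, 456, 474, 916 → median = 362
|x − 362|: 554, 57, 4, 94, 112, 73, 0, 62, 93, 75, 6
Sorted deviations: 0, 4, 6, 57, 62, 73, 75, 93, 94, 112, 554 → MAD = 73

73 ms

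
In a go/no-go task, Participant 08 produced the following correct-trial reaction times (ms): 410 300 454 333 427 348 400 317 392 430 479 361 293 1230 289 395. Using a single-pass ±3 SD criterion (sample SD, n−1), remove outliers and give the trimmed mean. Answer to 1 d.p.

375.2 ms

n = 16, ΣRT = 6858, M = 428.625
Σ(x−M)² = 736137.75; s = √(736137.75/15) = 221.531
Cutoffs: 428.625 ± 3·221.531 → [-236.0, 1093.2]
Outside: 1230 → excluded.
Retained (n=15): Σ = 5628, mean = 5628/15 = 375.200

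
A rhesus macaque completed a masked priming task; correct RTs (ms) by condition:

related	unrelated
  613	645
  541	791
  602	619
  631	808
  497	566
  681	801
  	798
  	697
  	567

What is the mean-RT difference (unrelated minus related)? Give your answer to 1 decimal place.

104.9 ms

M(related) = 3565/6 = 594.167
M(unrelated) = 6292/9 = 699.111
Difference = 699.111 − 594.167 = 104.944 ms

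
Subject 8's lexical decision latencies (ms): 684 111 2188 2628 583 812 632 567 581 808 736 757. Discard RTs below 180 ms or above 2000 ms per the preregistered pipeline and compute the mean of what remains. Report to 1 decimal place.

Excluded: 111, 2188, 2628
Retained (n=9): Σ = 6160
Mean = 6160/9 = 684.4444

684.4 ms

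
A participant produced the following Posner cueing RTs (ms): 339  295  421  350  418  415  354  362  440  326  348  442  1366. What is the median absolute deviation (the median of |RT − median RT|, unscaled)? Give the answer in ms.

53 ms

Sorted: 295, 326, 339, 348, 350, 354, 362, 415, 418, 421, 440, 442, 1366 → median = 362
|x − 362|: 23, 67, 59, 12, 56, 53, 8, 0, 78, 36, 14, 80, 1004
Sorted deviations: 0, 8, 12, 14, 23, 36, 53, 56, 59, 67, 78, 80, 1004 → MAD = 53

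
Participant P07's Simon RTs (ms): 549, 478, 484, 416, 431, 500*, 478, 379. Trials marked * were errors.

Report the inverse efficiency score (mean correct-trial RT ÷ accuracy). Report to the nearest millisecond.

525 ms

Correct trials (n=7): 549, 478, 484, 416, 431, 478, 379
Mean correct RT = 3215/7 = 459.2857 ms
Proportion correct = 7/8
IES = 459.2857 / (7/8) = 524.898 ms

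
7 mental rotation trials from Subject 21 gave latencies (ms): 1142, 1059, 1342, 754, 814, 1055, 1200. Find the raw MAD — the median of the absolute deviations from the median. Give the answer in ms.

141 ms

Sorted: 754, 814, 1055, 1059, 1142, 1200, 1342 → median = 1059
|x − 1059|: 83, 0, 283, 305, 245, 4, 141
Sorted deviations: 0, 4, 83, 141, 245, 283, 305 → MAD = 141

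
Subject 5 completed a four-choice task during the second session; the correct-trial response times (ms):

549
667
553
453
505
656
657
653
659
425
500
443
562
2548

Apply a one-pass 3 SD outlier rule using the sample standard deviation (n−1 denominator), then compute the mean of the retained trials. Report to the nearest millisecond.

n = 14, ΣRT = 9830, M = 702.143
Σ(x−M)² = 3767965.71; s = √(3767965.71/13) = 538.371
Cutoffs: 702.143 ± 3·538.371 → [-913.0, 2317.3]
Outside: 2548 → excluded.
Retained (n=13): Σ = 7282, mean = 7282/13 = 560.154

560 ms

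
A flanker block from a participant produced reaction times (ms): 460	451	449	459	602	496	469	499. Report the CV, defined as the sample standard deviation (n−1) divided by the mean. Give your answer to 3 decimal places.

0.104

n = 8, Σ = 3885, M = 485.6250
Σ(x−M)² = 18011.875; s = √(18011.875/7) = 50.7260
CV = 50.7260 / 485.6250 = 0.10446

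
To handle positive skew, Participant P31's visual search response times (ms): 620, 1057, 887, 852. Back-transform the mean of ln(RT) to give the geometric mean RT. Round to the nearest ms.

839 ms

ln(RT): 6.4297, 6.9632, 6.7878, 6.7476
Mean ln(RT) = 26.9283/4 = 6.73209
Geometric mean = exp(6.73209) = 838.89 ms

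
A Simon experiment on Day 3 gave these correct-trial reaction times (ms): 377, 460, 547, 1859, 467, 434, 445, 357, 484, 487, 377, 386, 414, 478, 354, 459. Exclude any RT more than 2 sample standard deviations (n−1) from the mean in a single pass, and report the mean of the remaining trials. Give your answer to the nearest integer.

435 ms

n = 16, ΣRT = 8385, M = 524.062
Σ(x−M)² = 1944900.94; s = √(1944900.94/15) = 360.083
Cutoffs: 524.062 ± 2·360.083 → [-196.1, 1244.2]
Outside: 1859 → excluded.
Retained (n=15): Σ = 6526, mean = 6526/15 = 435.067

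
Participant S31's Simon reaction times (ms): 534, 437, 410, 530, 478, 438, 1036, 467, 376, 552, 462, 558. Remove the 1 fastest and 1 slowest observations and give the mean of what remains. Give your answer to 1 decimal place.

486.6 ms

Sorted: 376, 410, 437, 438, 462, 467, 478, 530, 534, 552, 558, 1036
Drop lowest 1 (376) and highest 1 (1036)
Remaining (n=10): Σ = 4866, mean = 4866/10 = 486.600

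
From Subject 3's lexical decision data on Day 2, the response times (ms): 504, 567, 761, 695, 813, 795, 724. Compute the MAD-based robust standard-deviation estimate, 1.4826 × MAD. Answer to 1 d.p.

Sorted: 504, 567, 695, 724, 761, 795, 813 → median = 724
|x − 724| sorted: 0, 29, 37, 71, 89, 157, 220 → MAD = 71
Robust SD ≈ 1.4826 × 71 = 105.265

105.3 ms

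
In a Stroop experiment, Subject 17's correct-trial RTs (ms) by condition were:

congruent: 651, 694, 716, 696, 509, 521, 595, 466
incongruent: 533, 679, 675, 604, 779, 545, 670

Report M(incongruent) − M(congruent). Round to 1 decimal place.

M(congruent) = 4848/8 = 606.000
M(incongruent) = 4485/7 = 640.714
Difference = 640.714 − 606.000 = 34.714 ms

34.7 ms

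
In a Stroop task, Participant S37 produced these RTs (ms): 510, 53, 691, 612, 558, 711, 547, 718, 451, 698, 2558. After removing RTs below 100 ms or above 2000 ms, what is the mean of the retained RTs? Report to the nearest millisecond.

Excluded: 53, 2558
Retained (n=9): Σ = 5496
Mean = 5496/9 = 610.6667

611 ms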